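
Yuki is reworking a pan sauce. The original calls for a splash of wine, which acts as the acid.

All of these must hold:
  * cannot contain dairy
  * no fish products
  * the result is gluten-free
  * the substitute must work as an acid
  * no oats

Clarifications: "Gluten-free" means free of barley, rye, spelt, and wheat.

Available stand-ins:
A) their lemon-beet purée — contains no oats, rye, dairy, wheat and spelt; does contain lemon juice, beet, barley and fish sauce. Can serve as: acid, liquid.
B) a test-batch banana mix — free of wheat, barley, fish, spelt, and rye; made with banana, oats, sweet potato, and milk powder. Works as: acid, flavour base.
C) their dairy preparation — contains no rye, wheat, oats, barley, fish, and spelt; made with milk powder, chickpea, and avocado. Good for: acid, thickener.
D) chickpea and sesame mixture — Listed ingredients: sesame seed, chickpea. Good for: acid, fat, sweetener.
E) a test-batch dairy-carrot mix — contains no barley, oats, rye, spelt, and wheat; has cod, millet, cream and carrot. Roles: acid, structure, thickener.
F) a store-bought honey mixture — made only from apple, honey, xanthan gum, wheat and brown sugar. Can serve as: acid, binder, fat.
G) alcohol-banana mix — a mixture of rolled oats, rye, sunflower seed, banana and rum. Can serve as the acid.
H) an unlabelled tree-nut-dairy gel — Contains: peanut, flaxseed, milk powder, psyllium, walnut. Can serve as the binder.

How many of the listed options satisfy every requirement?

A: has barley, so not gluten-free; has fish sauce, so not fish-free — no
B: has oats, so not oat-free; has milk powder, so not dairy-free — no
C: has milk powder, so not dairy-free — no
D: only sesame seed and chickpea; none excluded — OK
E: has cream, so not dairy-free; has cod, so not fish-free — reject
F: has wheat, so not gluten-free — reject
G: has rye, so not gluten-free; has rolled oats, so not oat-free — reject
H: not usable as an acid; has milk powder, so not dairy-free — reject

1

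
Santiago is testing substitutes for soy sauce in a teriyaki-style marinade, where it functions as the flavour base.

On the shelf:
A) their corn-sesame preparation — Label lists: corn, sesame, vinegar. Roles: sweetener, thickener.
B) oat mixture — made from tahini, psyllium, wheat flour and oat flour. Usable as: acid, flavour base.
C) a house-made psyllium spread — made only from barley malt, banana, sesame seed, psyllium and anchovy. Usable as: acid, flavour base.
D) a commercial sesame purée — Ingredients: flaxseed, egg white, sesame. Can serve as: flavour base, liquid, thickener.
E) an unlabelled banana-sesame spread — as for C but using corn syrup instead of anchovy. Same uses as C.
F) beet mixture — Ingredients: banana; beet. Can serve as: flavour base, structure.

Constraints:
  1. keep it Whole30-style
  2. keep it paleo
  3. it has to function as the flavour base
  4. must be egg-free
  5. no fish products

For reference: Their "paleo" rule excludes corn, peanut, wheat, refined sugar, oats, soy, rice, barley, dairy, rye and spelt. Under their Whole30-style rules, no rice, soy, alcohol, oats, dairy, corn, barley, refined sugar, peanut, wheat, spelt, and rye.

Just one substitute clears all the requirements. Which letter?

F

A: not usable as a flavour base; has corn, so not paleo (and 1 more) — reject
B: has oat flour, so not paleo; has oat flour, so not Whole30-style — out
C: has barley malt, so not paleo; has barley malt, so not Whole30-style (and 1 more) — reject
D: has egg white, so not egg-free — no
E: has barley malt, so not paleo; has barley malt, so not Whole30-style — out
F: every rule checks out — OK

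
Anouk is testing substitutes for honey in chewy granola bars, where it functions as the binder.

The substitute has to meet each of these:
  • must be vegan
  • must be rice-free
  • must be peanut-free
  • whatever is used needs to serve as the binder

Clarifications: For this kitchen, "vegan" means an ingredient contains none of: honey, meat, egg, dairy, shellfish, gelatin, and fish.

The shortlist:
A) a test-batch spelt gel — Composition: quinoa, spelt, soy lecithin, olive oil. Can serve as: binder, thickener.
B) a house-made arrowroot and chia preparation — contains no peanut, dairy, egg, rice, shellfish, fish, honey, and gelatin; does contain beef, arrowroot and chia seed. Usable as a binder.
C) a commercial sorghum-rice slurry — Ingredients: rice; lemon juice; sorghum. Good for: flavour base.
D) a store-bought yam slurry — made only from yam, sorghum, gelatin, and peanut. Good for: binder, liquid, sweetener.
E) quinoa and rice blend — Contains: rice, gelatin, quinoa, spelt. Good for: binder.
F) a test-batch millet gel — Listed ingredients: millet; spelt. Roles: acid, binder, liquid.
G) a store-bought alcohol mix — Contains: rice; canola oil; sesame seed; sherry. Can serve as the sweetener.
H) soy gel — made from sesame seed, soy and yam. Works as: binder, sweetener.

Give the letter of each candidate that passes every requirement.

A, F, H

A: soy lecithin and spelt etc. — none of it excluded — valid
B: has beef, so not vegan — no
C: not usable as a binder; has rice, so not rice-free — no
D: has gelatin, so not vegan; has peanut, so not peanut-free — no
E: has gelatin, so not vegan; has rice, so not rice-free — no
F: all constraints satisfied — OK
G: not usable as a binder; has rice, so not rice-free — no
H: only sesame seed, soy, and yam; none excluded — valid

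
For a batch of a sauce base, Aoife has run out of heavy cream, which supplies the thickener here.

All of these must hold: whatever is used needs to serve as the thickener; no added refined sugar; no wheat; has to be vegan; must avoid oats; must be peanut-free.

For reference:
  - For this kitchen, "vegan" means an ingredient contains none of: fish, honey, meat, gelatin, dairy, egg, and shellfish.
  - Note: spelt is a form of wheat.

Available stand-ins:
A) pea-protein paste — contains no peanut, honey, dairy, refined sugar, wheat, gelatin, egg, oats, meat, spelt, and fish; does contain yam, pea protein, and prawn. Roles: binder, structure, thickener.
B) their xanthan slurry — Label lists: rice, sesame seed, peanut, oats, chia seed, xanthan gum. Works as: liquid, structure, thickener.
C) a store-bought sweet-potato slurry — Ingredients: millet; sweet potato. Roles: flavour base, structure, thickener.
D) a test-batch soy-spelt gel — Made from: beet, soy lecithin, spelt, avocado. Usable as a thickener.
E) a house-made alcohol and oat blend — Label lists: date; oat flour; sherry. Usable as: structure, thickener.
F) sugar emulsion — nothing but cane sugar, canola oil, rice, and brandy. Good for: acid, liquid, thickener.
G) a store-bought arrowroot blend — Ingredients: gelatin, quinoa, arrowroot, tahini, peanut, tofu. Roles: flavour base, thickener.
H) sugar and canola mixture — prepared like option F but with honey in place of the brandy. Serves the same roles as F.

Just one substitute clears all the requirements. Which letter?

A: has prawn, so not vegan — no
B: has peanut, so not peanut-free; has oats, so not oat-free — reject
C: only sweet potato and millet; none excluded — valid
D: has spelt, so not wheat-free — out
E: has oat flour, so not oat-free — out
F: has cane sugar, so not no-added-sugar — reject
G: has gelatin, so not vegan; has peanut, so not peanut-free — no
H: has honey, so not vegan; has cane sugar, so not no-added-sugar — out

C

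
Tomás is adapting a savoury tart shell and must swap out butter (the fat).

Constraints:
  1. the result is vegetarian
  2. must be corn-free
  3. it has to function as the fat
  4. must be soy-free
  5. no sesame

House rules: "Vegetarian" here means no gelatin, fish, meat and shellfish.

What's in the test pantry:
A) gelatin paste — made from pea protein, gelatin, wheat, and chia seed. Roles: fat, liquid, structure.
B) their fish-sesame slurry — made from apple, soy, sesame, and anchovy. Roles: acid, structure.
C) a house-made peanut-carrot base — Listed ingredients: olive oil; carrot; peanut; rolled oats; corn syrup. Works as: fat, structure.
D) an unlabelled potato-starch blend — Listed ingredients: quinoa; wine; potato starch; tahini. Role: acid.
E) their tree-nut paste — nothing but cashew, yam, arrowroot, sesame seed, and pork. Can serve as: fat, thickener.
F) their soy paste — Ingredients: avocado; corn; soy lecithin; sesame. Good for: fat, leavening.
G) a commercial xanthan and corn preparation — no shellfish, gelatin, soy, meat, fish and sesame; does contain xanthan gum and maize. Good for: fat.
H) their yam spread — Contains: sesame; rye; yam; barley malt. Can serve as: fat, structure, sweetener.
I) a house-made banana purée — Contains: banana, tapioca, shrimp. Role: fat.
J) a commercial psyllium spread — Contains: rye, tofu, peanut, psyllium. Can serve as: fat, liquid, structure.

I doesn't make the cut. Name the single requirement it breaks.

usable as a fat: satisfied
vegetarian: has shrimp — fails
soy-free: satisfied
corn-free: satisfied
sesame-free: satisfied

vegetarian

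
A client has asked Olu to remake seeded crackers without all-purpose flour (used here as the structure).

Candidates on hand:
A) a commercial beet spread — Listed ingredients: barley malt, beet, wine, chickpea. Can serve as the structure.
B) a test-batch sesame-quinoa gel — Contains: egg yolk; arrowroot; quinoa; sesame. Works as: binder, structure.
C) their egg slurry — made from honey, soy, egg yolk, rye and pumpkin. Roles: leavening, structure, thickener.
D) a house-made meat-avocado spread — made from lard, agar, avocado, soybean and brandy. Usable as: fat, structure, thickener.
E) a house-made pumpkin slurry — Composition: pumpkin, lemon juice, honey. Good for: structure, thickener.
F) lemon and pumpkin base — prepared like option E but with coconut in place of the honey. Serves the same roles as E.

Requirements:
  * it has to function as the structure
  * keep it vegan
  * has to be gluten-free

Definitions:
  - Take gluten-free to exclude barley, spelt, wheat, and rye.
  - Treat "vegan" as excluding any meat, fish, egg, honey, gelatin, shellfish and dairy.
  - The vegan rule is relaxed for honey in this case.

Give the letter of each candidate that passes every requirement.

A: has barley malt, so not gluten-free — reject
B: has egg yolk, so not vegan — no
C: has rye, so not gluten-free; has egg yolk, so not vegan — out
D: has lard, so not vegan — reject
E: honey is permitted under the vegan carve-out; nothing else excluded — valid
F: vegan, gluten-free — OK

E, F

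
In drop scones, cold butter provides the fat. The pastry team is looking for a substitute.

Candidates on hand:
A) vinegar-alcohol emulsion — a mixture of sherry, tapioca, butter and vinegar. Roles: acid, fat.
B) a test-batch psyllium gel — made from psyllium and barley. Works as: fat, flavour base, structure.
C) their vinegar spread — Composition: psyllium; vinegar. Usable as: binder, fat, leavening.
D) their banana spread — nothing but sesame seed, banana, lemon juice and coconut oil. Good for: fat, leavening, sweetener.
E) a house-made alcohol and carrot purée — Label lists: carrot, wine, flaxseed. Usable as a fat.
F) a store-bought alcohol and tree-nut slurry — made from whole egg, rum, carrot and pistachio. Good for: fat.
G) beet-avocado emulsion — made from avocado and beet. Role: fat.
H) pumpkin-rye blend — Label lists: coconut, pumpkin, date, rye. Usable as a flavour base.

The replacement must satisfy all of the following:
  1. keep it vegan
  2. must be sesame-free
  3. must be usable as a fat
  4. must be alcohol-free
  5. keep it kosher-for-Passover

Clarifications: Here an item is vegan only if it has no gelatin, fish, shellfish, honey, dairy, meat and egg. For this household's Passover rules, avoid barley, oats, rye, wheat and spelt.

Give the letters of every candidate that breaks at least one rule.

A: has butter, so not vegan; has sherry, so not alcohol-free — out
B: has barley, so not kosher-for-Passover — no
C: vegan, no sesame — keep
D: has sesame seed, so not sesame-free — no
E: has wine, so not alcohol-free — reject
F: has whole egg, so not vegan; has rum, so not alcohol-free — no
G: only avocado and beet; none excluded — keep
H: not usable as a fat; has rye, so not kosher-for-Passover — no

A, B, D, E, F, H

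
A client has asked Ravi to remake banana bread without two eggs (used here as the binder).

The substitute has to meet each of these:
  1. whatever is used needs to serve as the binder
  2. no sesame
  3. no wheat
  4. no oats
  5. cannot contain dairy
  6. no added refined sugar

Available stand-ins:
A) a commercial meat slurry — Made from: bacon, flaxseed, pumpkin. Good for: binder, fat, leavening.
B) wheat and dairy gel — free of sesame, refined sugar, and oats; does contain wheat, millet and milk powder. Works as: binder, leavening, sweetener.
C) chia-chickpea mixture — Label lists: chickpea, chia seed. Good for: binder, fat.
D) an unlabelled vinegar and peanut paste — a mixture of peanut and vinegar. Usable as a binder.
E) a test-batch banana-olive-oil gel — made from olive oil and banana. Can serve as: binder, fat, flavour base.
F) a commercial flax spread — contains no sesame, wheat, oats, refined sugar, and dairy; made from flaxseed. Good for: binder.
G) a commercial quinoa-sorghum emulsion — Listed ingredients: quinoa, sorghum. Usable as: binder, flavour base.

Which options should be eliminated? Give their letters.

A: works as a binder, no sesame, no refined sugar — valid
B: has wheat, so not wheat-free; has milk powder, so not dairy-free — reject
C: no sesame, no oats — OK
D: nothing on the exclusion list — OK
E: only banana and olive oil; none excluded — OK
F: works as a binder, no oats, no sesame — OK
G: only sorghum and quinoa; none excluded — keep

B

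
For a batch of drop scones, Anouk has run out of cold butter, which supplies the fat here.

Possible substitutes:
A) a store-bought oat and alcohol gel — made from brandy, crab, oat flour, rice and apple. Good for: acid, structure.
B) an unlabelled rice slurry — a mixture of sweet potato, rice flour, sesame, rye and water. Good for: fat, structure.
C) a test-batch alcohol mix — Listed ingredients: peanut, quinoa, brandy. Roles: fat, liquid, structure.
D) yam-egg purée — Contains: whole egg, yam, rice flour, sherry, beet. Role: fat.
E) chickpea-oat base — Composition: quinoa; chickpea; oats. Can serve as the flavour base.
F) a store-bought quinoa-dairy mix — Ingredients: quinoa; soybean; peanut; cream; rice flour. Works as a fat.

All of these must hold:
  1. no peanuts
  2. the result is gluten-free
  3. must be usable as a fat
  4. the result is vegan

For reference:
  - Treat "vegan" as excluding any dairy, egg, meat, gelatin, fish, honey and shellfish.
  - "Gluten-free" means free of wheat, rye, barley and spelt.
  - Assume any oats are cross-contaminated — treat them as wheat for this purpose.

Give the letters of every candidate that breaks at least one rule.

A, B, C, D, E, F

A: not usable as a fat; has crab, so not vegan (and 1 more) — no
B: has rye, so not gluten-free — out
C: has peanut, so not peanut-free — no
D: has whole egg, so not vegan — out
E: not usable as a fat; has oats, so not gluten-free — reject
F: has cream, so not vegan; has peanut, so not peanut-free — reject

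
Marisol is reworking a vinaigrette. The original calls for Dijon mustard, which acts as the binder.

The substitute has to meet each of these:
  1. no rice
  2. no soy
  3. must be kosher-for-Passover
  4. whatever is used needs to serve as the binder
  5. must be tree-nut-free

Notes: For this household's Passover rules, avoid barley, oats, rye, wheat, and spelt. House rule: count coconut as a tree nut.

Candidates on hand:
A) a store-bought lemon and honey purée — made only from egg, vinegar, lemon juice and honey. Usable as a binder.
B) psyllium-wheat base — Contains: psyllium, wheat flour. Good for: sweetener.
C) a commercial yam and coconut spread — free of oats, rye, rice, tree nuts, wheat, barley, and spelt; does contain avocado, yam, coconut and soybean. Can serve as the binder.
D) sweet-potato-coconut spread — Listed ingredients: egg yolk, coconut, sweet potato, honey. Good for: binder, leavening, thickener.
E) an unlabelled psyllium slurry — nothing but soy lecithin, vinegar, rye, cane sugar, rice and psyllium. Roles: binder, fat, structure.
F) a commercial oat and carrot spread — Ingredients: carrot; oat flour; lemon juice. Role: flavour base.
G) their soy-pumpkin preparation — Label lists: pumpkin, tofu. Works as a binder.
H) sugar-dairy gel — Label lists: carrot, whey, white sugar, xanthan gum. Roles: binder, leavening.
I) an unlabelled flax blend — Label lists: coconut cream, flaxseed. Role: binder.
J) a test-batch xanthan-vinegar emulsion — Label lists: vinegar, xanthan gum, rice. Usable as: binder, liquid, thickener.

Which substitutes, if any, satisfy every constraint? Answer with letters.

A: egg and honey etc. — none of it excluded — valid
B: not usable as a binder; has wheat flour, so not kosher-for-Passover — out
C: has soybean, so not soy-free; has coconut, so not tree-nut-free — reject
D: has coconut, so not tree-nut-free — no
E: has rye, so not kosher-for-Passover; has soy lecithin, so not soy-free (and 1 more) — out
F: not usable as a binder; has oat flour, so not kosher-for-Passover — reject
G: has tofu, so not soy-free — reject
H: whey and white sugar etc. — none of it excluded — keep
I: has coconut cream, so not tree-nut-free — out
J: has rice, so not rice-free — reject

A, H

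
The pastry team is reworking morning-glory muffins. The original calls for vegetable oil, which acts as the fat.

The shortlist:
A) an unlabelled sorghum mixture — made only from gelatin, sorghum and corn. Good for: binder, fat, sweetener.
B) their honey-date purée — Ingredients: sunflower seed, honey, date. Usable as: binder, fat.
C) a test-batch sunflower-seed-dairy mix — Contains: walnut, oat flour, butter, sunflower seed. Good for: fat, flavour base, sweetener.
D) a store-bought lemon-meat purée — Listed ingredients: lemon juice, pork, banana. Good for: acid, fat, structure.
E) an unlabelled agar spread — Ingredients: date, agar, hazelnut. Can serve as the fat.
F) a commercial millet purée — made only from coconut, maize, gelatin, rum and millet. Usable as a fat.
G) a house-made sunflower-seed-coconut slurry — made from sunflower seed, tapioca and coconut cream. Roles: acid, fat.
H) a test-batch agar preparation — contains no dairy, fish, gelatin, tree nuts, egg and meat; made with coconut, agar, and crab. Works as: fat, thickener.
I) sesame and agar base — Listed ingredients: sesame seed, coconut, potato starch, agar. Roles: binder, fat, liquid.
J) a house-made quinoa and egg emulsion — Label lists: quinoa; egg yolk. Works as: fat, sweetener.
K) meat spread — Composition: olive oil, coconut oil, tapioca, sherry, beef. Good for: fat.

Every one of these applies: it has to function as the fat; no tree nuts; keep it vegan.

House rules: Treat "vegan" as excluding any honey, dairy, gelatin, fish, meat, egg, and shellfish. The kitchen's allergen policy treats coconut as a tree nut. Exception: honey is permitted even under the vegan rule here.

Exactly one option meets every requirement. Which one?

B

A: has gelatin, so not vegan — reject
B: honey is permitted under the vegan carve-out; nothing else excluded — OK
C: has butter, so not vegan; has walnut, so not tree-nut-free — out
D: has pork, so not vegan — reject
E: has hazelnut, so not tree-nut-free — reject
F: has gelatin, so not vegan; has coconut, so not tree-nut-free — no
G: has coconut cream, so not tree-nut-free — no
H: has crab, so not vegan; has coconut, so not tree-nut-free — reject
I: has coconut, so not tree-nut-free — reject
J: has egg yolk, so not vegan — no
K: has beef, so not vegan; has coconut oil, so not tree-nut-free — reject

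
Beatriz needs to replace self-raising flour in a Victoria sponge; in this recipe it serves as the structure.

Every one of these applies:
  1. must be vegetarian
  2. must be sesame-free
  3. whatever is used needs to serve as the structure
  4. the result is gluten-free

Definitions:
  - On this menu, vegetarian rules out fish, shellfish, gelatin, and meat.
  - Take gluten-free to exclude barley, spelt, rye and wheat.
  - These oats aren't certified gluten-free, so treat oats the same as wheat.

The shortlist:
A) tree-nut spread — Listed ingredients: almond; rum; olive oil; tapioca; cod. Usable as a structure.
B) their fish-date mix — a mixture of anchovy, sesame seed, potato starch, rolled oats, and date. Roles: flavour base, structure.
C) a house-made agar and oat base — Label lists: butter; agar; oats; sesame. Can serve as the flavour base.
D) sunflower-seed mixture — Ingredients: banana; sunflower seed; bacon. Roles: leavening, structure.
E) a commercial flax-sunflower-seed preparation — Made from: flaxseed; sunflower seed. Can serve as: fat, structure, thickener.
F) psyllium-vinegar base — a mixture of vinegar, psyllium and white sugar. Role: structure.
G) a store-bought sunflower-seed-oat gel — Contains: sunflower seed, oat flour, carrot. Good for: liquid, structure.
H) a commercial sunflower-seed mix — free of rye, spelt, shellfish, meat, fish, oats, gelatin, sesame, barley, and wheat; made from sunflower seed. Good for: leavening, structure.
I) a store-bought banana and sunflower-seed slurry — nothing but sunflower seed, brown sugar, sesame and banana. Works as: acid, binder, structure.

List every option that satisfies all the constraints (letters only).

A: has cod, so not vegetarian — no
B: has anchovy, so not vegetarian; has rolled oats, so not gluten-free (and 1 more) — reject
C: not usable as a structure; has oats, so not gluten-free (and 1 more) — out
D: has bacon, so not vegetarian — no
E: only sunflower seed and flaxseed; none excluded — keep
F: only white sugar, psyllium, and vinegar; none excluded — OK
G: has oat flour, so not gluten-free — out
H: gluten-free, no sesame — OK
I: has sesame, so not sesame-free — reject

E, F, H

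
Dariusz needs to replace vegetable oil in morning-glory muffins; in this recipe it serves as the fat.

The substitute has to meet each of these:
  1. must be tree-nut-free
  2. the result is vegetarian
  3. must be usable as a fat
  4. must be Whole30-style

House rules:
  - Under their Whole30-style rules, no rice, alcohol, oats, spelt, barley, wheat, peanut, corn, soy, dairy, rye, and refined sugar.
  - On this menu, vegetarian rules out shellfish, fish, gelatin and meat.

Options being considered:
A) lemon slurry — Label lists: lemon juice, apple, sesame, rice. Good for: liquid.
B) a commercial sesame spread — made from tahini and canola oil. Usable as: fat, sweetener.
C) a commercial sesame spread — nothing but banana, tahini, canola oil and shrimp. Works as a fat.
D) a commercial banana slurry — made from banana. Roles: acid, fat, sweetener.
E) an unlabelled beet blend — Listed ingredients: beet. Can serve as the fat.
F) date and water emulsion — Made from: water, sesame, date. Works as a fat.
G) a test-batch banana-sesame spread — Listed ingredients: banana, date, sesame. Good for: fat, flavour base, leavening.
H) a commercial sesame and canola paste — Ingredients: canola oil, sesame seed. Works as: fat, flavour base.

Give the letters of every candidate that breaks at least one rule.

A, C

A: not usable as a fat; has rice, so not Whole30-style — reject
B: only tahini and canola oil; none excluded — valid
C: has shrimp, so not vegetarian — reject
D: only banana; none excluded — OK
E: works as a fat, vegetarian, Whole30-style — OK
F: only sesame, date and water; none excluded — valid
G: vegetarian, Whole30-style — keep
H: only sesame seed and canola oil; none excluded — keep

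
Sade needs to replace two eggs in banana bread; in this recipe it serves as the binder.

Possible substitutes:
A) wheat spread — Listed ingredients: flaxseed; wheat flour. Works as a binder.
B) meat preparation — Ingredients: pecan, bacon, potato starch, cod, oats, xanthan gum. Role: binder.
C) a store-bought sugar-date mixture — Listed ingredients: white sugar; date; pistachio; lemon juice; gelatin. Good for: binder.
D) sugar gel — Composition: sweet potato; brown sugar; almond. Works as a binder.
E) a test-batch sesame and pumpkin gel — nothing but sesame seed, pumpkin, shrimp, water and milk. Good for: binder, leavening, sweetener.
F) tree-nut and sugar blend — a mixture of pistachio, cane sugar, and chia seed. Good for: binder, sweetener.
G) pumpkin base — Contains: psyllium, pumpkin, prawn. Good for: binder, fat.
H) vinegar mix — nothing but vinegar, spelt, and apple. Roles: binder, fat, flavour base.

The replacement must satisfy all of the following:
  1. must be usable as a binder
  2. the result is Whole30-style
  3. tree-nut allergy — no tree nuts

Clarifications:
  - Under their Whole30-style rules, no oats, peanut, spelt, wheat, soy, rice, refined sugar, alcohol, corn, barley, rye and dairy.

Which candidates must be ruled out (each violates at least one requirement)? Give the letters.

A, B, C, D, E, F, H

A: has wheat flour, so not Whole30-style — reject
B: has oats, so not Whole30-style; has pecan, so not tree-nut-free — no
C: has white sugar, so not Whole30-style; has pistachio, so not tree-nut-free — reject
D: has brown sugar, so not Whole30-style; has almond, so not tree-nut-free — out
E: has milk, so not Whole30-style — no
F: has cane sugar, so not Whole30-style; has pistachio, so not tree-nut-free — out
G: every rule checks out — valid
H: has spelt, so not Whole30-style — out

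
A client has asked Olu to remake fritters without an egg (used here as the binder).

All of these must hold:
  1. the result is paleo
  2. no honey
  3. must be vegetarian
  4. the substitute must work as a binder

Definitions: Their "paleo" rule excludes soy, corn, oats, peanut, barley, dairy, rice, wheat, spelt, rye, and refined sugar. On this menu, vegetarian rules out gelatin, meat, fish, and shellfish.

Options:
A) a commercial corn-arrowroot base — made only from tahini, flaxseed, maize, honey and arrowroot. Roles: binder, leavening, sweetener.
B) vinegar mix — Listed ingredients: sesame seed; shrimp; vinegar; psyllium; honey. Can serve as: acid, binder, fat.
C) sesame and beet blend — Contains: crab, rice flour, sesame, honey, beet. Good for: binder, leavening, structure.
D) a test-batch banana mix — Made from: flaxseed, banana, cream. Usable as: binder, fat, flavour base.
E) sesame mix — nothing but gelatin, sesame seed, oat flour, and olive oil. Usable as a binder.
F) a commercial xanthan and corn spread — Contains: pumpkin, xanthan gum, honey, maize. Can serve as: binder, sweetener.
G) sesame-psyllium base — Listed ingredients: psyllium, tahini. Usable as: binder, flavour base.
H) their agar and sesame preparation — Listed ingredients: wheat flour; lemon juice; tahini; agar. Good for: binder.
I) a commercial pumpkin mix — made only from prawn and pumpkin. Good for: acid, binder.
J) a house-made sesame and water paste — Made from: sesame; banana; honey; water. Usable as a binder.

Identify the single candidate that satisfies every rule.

A: has maize, so not paleo; has honey, so not honey-free — no
B: has shrimp, so not vegetarian; has honey, so not honey-free — no
C: has rice flour, so not paleo; has crab, so not vegetarian (and 1 more) — out
D: has cream, so not paleo — no
E: has oat flour, so not paleo; has gelatin, so not vegetarian — no
F: has maize, so not paleo; has honey, so not honey-free — no
G: only tahini and psyllium; none excluded — OK
H: has wheat flour, so not paleo — reject
I: has prawn, so not vegetarian — no
J: has honey, so not honey-free — out

G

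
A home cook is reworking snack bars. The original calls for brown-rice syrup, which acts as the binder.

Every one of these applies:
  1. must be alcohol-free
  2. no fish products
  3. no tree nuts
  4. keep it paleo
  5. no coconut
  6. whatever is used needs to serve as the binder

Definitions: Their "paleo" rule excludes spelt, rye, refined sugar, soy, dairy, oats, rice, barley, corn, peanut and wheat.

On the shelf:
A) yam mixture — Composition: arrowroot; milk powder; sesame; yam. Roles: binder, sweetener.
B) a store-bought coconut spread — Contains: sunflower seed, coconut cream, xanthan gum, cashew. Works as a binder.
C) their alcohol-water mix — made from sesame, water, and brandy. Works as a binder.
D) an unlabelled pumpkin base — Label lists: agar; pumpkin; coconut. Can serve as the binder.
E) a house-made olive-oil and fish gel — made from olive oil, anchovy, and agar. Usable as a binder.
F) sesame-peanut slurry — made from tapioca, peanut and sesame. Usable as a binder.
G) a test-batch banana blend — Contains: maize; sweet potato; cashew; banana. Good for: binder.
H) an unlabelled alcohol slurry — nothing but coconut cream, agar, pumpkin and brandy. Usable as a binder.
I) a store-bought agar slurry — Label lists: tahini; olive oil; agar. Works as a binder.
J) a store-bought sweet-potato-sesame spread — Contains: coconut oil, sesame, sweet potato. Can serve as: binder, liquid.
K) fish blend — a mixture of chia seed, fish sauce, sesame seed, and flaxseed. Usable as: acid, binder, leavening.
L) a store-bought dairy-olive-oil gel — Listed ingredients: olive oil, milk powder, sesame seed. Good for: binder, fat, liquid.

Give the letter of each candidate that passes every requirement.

A: has milk powder, so not paleo — reject
B: has cashew, so not tree-nut-free; has coconut cream, so not coconut-free — out
C: has brandy, so not alcohol-free — out
D: has coconut, so not coconut-free — reject
E: has anchovy, so not fish-free — no
F: has peanut, so not paleo — out
G: has maize, so not paleo; has cashew, so not tree-nut-free — no
H: has brandy, so not alcohol-free; has coconut cream, so not coconut-free — no
I: only tahini, agar and olive oil; none excluded — keep
J: has coconut oil, so not coconut-free — out
K: has fish sauce, so not fish-free — out
L: has milk powder, so not paleo — reject

I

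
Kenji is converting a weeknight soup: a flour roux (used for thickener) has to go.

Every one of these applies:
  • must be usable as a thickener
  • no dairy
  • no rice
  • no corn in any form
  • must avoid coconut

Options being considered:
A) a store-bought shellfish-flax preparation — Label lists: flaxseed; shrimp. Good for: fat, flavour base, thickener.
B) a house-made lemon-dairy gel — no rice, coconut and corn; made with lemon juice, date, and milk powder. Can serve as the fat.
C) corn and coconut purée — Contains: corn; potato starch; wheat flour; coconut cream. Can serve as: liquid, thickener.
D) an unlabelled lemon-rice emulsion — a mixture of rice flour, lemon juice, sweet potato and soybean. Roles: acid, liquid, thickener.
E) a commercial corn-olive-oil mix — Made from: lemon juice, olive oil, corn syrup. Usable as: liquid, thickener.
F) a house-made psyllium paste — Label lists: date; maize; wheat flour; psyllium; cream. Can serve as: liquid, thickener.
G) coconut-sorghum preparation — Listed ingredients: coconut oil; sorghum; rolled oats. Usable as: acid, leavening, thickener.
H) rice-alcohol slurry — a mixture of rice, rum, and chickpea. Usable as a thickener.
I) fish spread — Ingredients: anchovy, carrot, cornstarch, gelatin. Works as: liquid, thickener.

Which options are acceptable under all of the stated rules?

A

A: only shrimp and flaxseed; none excluded — keep
B: not usable as a thickener; has milk powder, so not dairy-free — reject
C: has coconut cream, so not coconut-free; has corn, so not corn-free — no
D: has rice flour, so not rice-free — out
E: has corn syrup, so not corn-free — out
F: has cream, so not dairy-free; has maize, so not corn-free — no
G: has coconut oil, so not coconut-free — no
H: has rice, so not rice-free — out
I: has cornstarch, so not corn-free — no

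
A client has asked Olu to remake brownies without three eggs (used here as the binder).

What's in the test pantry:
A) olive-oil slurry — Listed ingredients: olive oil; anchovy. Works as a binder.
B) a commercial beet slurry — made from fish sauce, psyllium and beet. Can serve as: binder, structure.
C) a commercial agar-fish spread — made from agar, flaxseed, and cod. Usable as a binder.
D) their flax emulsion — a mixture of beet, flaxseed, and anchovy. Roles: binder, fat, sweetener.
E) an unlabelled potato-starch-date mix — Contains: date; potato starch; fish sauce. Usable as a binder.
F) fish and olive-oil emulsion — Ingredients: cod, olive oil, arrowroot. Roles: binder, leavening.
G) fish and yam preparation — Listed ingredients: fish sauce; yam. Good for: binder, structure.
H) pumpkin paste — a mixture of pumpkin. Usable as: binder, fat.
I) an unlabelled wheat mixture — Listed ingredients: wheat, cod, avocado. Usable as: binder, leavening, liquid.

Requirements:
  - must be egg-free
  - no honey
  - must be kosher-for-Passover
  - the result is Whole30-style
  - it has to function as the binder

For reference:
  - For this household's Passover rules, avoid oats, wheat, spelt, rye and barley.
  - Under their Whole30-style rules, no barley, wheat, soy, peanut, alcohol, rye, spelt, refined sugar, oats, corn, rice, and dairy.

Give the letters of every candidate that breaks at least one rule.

I

A: only anchovy and olive oil; none excluded — valid
B: works as a binder, no egg, Whole30-style — keep
C: Whole30-style, no egg — OK
D: every rule checks out — OK
E: works as a binder, no honey, no egg — keep
F: every rule checks out — valid
G: only fish sauce and yam; none excluded — OK
H: works as a binder, Whole30-style, kosher-for-Passover — keep
I: has wheat, so not kosher-for-Passover; has wheat, so not Whole30-style — out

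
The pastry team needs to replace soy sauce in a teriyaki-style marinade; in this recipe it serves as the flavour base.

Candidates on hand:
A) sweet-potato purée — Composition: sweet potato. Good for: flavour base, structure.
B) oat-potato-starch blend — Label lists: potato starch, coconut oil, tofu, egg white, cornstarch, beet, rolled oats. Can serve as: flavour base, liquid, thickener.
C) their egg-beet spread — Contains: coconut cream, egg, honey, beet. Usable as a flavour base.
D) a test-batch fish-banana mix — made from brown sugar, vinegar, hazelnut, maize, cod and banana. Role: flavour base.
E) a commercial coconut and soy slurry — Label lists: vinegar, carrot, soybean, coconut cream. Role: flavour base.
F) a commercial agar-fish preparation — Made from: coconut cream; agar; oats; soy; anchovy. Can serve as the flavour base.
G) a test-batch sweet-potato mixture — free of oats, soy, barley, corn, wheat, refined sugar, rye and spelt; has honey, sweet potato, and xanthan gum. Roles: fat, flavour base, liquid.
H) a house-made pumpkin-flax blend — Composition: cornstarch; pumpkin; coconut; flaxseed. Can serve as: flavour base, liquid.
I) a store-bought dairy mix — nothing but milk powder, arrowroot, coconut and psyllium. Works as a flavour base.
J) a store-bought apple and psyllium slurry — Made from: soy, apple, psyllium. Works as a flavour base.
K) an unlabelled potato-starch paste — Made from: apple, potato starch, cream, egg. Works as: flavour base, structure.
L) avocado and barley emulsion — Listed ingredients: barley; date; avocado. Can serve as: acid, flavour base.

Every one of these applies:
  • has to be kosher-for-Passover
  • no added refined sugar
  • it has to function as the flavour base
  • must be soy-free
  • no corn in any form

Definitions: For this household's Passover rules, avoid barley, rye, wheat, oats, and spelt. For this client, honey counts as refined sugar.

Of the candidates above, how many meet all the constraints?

A: all constraints satisfied — keep
B: has rolled oats, so not kosher-for-Passover; has cornstarch, so not corn-free (and 1 more) — out
C: has honey, so not no-added-sugar — no
D: has brown sugar, so not no-added-sugar; has maize, so not corn-free — reject
E: has soybean, so not soy-free — out
F: has oats, so not kosher-for-Passover; has soy, so not soy-free — reject
G: has honey, so not no-added-sugar — no
H: has cornstarch, so not corn-free — no
I: no corn, kosher-for-Passover — OK
J: has soy, so not soy-free — no
K: works as a flavour base, no corn, no-added-sugar — keep
L: has barley, so not kosher-for-Passover — out

3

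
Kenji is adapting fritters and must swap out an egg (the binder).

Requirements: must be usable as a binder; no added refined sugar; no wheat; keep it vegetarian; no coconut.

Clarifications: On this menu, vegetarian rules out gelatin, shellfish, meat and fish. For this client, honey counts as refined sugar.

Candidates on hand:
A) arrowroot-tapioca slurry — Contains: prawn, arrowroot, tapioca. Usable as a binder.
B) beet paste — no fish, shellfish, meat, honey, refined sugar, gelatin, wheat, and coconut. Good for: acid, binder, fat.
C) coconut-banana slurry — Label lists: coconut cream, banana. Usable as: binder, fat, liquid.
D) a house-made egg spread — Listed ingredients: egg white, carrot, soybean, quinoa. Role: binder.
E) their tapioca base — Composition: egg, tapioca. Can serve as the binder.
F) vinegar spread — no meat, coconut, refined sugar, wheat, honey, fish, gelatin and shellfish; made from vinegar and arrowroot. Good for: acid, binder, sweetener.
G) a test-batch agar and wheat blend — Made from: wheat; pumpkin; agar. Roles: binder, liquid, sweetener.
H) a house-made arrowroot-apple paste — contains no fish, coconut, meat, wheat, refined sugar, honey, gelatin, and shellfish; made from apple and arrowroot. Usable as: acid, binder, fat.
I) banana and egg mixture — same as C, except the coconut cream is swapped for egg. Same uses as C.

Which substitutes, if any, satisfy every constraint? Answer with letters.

A: has prawn, so not vegetarian — reject
B: works as a binder, vegetarian, no wheat — keep
C: has coconut cream, so not coconut-free — reject
D: no wheat, no-added-sugar — valid
E: all constraints satisfied — keep
F: works as a binder, no wheat, no-added-sugar — valid
G: has wheat, so not wheat-free — reject
H: no-added-sugar, vegetarian — valid
I: only egg and banana; none excluded — OK

B, D, E, F, H, I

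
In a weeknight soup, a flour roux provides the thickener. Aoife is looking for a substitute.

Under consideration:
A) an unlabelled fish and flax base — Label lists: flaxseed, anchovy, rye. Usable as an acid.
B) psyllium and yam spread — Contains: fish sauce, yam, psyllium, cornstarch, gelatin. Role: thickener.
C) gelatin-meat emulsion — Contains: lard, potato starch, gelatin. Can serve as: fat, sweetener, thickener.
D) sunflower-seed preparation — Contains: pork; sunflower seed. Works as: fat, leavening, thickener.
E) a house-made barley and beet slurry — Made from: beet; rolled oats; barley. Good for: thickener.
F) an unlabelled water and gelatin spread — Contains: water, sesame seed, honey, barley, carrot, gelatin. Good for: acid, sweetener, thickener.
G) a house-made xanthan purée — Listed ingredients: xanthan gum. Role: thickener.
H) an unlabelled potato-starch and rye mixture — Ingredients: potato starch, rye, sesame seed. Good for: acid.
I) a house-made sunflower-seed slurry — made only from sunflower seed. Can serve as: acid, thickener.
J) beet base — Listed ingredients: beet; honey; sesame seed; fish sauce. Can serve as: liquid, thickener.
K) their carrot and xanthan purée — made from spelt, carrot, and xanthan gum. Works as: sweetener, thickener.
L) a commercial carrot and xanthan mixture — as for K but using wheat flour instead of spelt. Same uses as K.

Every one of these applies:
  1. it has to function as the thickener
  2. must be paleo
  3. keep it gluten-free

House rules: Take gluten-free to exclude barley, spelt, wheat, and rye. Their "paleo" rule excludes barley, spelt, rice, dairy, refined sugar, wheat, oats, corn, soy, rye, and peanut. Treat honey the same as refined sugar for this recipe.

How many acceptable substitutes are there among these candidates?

A: not usable as a thickener; has rye, so not gluten-free (and 1 more) — out
B: has cornstarch, so not paleo — reject
C: all constraints satisfied — OK
D: paleo, gluten-free — keep
E: has barley, so not gluten-free; has barley, so not paleo — no
F: has barley, so not gluten-free; has barley, so not paleo — reject
G: nothing on the exclusion list — keep
H: not usable as a thickener; has rye, so not gluten-free (and 1 more) — no
I: works as a thickener, paleo, gluten-free — keep
J: has honey, so not paleo — reject
K: has spelt, so not gluten-free; has spelt, so not paleo — out
L: has wheat flour, so not gluten-free; has wheat flour, so not paleo — no

4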